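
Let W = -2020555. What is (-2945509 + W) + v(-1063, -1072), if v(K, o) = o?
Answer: -4967136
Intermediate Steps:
(-2945509 + W) + v(-1063, -1072) = (-2945509 - 2020555) - 1072 = -4966064 - 1072 = -4967136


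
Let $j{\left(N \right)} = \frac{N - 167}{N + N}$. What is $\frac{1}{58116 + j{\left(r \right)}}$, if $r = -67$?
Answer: $\frac{67}{3893889} \approx 1.7206 \cdot 10^{-5}$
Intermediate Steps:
$j{\left(N \right)} = \frac{-167 + N}{2 N}$
$\frac{1}{58116 + j{\left(r \right)}} = \frac{1}{58116 + \frac{-167 - 67}{2 \left(-67\right)}} = \frac{1}{58116 + \frac{1}{2} \left(- \frac{1}{67}\right) \left(-234\right)} = \frac{1}{58116 + \frac{117}{67}} = \frac{1}{\frac{3893889}{67}} = \frac{67}{3893889}$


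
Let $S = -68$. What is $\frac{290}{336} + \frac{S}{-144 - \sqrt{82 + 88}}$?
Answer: $\frac{330509}{246792} - \frac{34 \sqrt{170}}{10283} \approx 1.2961$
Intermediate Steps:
$\frac{290}{336} + \frac{S}{-144 - \sqrt{82 + 88}} = \frac{290}{336} - \frac{68}{-144 - \sqrt{82 + 88}} = 290 \cdot \frac{1}{336} - \frac{68}{-144 - \sqrt{170}} = \frac{145}{168} - \frac{68}{-144 - \sqrt{170}}$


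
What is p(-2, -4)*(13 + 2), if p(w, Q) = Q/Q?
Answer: 15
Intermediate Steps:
p(w, Q) = 1
p(-2, -4)*(13 + 2) = 1*(13 + 2) = 1*15 = 15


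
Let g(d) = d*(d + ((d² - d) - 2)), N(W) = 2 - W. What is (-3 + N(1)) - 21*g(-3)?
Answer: 439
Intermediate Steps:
g(d) = d*(-2 + d²) (g(d) = d*(d + (-2 + d² - d)) = d*(-2 + d²))
(-3 + N(1)) - 21*g(-3) = (-3 + (2 - 1*1)) - (-63)*(-2 + (-3)²) = (-3 + (2 - 1)) - (-63)*(-2 + 9) = (-3 + 1) - (-63)*7 = -2 - 21*(-21) = -2 + 441 = 439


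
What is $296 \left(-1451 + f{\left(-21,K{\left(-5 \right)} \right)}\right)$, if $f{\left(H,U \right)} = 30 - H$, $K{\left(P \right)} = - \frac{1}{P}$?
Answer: $-414400$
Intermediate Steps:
$296 \left(-1451 + f{\left(-21,K{\left(-5 \right)} \right)}\right) = 296 \left(-1451 + \left(30 - -21\right)\right) = 296 \left(-1451 + \left(30 + 21\right)\right) = 296 \left(-1451 + 51\right) = 296 \left(-1400\right) = -414400$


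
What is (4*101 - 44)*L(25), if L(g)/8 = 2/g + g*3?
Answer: 1081152/5 ≈ 2.1623e+5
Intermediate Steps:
L(g) = 16/g + 24*g (L(g) = 8*(2/g + g*3) = 8*(2/g + 3*g) = 16/g + 24*g)
(4*101 - 44)*L(25) = (4*101 - 44)*(16/25 + 24*25) = (404 - 44)*(16*(1/25) + 600) = 360*(16/25 + 600) = 360*(15016/25) = 1081152/5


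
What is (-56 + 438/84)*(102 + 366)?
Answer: -166374/7 ≈ -23768.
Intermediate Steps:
(-56 + 438/84)*(102 + 366) = (-56 + 438*(1/84))*468 = (-56 + 73/14)*468 = -711/14*468 = -166374/7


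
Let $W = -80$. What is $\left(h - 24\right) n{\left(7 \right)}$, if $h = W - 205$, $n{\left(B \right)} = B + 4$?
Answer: $-3399$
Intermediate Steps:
$n{\left(B \right)} = 4 + B$
$h = -285$ ($h = -80 - 205 = -285$)
$\left(h - 24\right) n{\left(7 \right)} = \left(-285 - 24\right) \left(4 + 7\right) = \left(-309\right) 11 = -3399$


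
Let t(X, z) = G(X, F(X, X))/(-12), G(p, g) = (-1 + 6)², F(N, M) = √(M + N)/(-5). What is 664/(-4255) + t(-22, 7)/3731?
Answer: -29834983/190504860 ≈ -0.15661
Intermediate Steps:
F(N, M) = -√(M + N)/5 (F(N, M) = √(M + N)*(-⅕) = -√(M + N)/5)
G(p, g) = 25 (G(p, g) = 5² = 25)
t(X, z) = -25/12 (t(X, z) = 25/(-12) = 25*(-1/12) = -25/12)
664/(-4255) + t(-22, 7)/3731 = 664/(-4255) - 25/12/3731 = 664*(-1/4255) - 25/12*1/3731 = -664/4255 - 25/44772 = -29834983/190504860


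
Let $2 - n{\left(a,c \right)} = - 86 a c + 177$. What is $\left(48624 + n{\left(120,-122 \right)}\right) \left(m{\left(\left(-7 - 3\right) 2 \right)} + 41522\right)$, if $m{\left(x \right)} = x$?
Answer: $-50241947682$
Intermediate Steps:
$n{\left(a,c \right)} = -175 + 86 a c$ ($n{\left(a,c \right)} = 2 - \left(- 86 a c + 177\right) = 2 - \left(177 - 86 a c\right) = 2 + \left(-177 + 86 a c\right) = -175 + 86 a c$)
$\left(48624 + n{\left(120,-122 \right)}\right) \left(m{\left(\left(-7 - 3\right) 2 \right)} + 41522\right) = \left(48624 + \left(-175 + 86 \cdot 120 \left(-122\right)\right)\right) \left(\left(-7 - 3\right) 2 + 41522\right) = \left(48624 - 1259215\right) \left(\left(-10\right) 2 + 41522\right) = \left(48624 - 1259215\right) \left(-20 + 41522\right) = \left(-1210591\right) 41502 = -50241947682$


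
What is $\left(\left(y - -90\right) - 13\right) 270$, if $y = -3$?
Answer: $19980$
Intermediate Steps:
$\left(\left(y - -90\right) - 13\right) 270 = \left(\left(-3 - -90\right) - 13\right) 270 = \left(\left(-3 + 90\right) - 13\right) 270 = \left(87 - 13\right) 270 = 74 \cdot 270 = 19980$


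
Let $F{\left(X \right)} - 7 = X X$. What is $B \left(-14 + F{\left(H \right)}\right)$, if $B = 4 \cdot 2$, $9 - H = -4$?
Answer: $1296$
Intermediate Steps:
$H = 13$ ($H = 9 - -4 = 9 + 4 = 13$)
$B = 8$
$F{\left(X \right)} = 7 + X^{2}$ ($F{\left(X \right)} = 7 + X X = 7 + X^{2}$)
$B \left(-14 + F{\left(H \right)}\right) = 8 \left(-14 + \left(7 + 13^{2}\right)\right) = 8 \left(-14 + \left(7 + 169\right)\right) = 8 \left(-14 + 176\right) = 8 \cdot 162 = 1296$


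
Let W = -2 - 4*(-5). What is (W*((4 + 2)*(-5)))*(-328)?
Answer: 177120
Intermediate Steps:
W = 18 (W = -2 + 20 = 18)
(W*((4 + 2)*(-5)))*(-328) = (18*((4 + 2)*(-5)))*(-328) = (18*(6*(-5)))*(-328) = (18*(-30))*(-328) = -540*(-328) = 177120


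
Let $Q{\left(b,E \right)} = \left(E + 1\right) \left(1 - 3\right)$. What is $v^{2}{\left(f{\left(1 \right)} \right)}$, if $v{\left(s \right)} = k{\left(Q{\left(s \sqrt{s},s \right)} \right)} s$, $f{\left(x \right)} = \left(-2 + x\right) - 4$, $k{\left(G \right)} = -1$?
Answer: $25$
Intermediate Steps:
$Q{\left(b,E \right)} = -2 - 2 E$ ($Q{\left(b,E \right)} = \left(1 + E\right) \left(-2\right) = -2 - 2 E$)
$f{\left(x \right)} = -6 + x$
$v{\left(s \right)} = - s$
$v^{2}{\left(f{\left(1 \right)} \right)} = \left(- (-6 + 1)\right)^{2} = \left(\left(-1\right) \left(-5\right)\right)^{2} = 5^{2} = 25$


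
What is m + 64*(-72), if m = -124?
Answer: -4732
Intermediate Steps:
m + 64*(-72) = -124 + 64*(-72) = -124 - 4608 = -4732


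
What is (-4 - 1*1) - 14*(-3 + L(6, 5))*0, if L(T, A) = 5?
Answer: -5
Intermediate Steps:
(-4 - 1*1) - 14*(-3 + L(6, 5))*0 = (-4 - 1*1) - 14*(-3 + 5)*0 = (-4 - 1) - 28*0 = -5 - 14*0 = -5 + 0 = -5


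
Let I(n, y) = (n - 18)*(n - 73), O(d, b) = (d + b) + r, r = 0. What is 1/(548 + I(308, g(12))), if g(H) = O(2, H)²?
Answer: 1/68698 ≈ 1.4556e-5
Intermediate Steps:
O(d, b) = b + d (O(d, b) = (d + b) + 0 = (b + d) + 0 = b + d)
g(H) = (2 + H)² (g(H) = (H + 2)² = (2 + H)²)
I(n, y) = (-73 + n)*(-18 + n) (I(n, y) = (-18 + n)*(-73 + n) = (-73 + n)*(-18 + n))
1/(548 + I(308, g(12))) = 1/(548 + (1314 + 308² - 91*308)) = 1/(548 + (1314 + 94864 - 28028)) = 1/(548 + 68150) = 1/68698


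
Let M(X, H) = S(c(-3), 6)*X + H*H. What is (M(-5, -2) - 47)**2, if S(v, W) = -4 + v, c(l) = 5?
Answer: 2304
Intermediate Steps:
M(X, H) = X + H**2 (M(X, H) = (-4 + 5)*X + H*H = 1*X + H**2 = X + H**2)
(M(-5, -2) - 47)**2 = ((-5 + (-2)**2) - 47)**2 = ((-5 + 4) - 47)**2 = (-1 - 47)**2 = (-48)**2 = 2304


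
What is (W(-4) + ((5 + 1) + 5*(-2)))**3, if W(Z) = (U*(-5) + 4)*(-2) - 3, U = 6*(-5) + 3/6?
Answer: -29791000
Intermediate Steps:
U = -59/2 (U = -30 + 3*(1/6) = -30 + 1/2 = -59/2 ≈ -29.500)
W(Z) = -306 (W(Z) = (-59/2*(-5) + 4)*(-2) - 3 = (295/2 + 4)*(-2) - 3 = (303/2)*(-2) - 3 = -303 - 3 = -306)
(W(-4) + ((5 + 1) + 5*(-2)))**3 = (-306 + ((5 + 1) + 5*(-2)))**3 = (-306 + (6 - 10))**3 = (-306 - 4)**3 = (-310)**3 = -29791000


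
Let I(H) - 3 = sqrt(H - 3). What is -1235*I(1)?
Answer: -3705 - 1235*I*sqrt(2) ≈ -3705.0 - 1746.6*I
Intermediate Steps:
I(H) = 3 + sqrt(-3 + H) (I(H) = 3 + sqrt(H - 3) = 3 + sqrt(-3 + H))
-1235*I(1) = -1235*(3 + sqrt(-3 + 1)) = -1235*(3 + sqrt(-2)) = -1235*(3 + I*sqrt(2)) = -3705 - 1235*I*sqrt(2)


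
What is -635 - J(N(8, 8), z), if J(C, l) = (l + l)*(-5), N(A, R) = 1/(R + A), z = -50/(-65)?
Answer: -8155/13 ≈ -627.31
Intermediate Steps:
z = 10/13 (z = -50*(-1/65) = 10/13 ≈ 0.76923)
N(A, R) = 1/(A + R)
J(C, l) = -10*l (J(C, l) = (2*l)*(-5) = -10*l)
-635 - J(N(8, 8), z) = -635 - (-10)*10/13 = -635 - 1*(-100/13) = -635 + 100/13 = -8155/13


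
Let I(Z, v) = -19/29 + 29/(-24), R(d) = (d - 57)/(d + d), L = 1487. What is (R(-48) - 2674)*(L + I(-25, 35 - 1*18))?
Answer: -29470537705/7424 ≈ -3.9696e+6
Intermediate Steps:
R(d) = (-57 + d)/(2*d) (R(d) = (-57 + d)/((2*d)) = (-57 + d)*(1/(2*d)) = (-57 + d)/(2*d))
I(Z, v) = -1297/696 (I(Z, v) = -19*1/29 + 29*(-1/24) = -19/29 - 29/24 = -1297/696)
(R(-48) - 2674)*(L + I(-25, 35 - 1*18)) = ((½)*(-57 - 48)/(-48) - 2674)*(1487 - 1297/696) = ((½)*(-1/48)*(-105) - 2674)*(1033655/696) = (35/32 - 2674)*(1033655/696) = -85533/32*1033655/696 = -29470537705/7424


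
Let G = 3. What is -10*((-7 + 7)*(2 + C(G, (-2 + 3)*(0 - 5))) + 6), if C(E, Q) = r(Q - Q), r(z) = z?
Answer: -60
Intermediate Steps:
C(E, Q) = 0 (C(E, Q) = Q - Q = 0)
-10*((-7 + 7)*(2 + C(G, (-2 + 3)*(0 - 5))) + 6) = -10*((-7 + 7)*(2 + 0) + 6) = -10*(0*2 + 6) = -10*(0 + 6) = -10*6 = -60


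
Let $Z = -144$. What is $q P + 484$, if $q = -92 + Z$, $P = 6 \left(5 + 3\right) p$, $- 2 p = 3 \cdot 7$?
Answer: $119428$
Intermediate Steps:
$p = - \frac{21}{2}$ ($p = - \frac{3 \cdot 7}{2} = \left(- \frac{1}{2}\right) 21 = - \frac{21}{2} \approx -10.5$)
$P = -504$ ($P = 6 \left(5 + 3\right) \left(- \frac{21}{2}\right) = 6 \cdot 8 \left(- \frac{21}{2}\right) = 48 \left(- \frac{21}{2}\right) = -504$)
$q = -236$ ($q = -92 - 144 = -236$)
$q P + 484 = \left(-236\right) \left(-504\right) + 484 = 118944 + 484 = 119428$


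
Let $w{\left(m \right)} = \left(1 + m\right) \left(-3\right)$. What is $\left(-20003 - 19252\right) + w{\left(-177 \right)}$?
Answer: $-38727$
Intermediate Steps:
$w{\left(m \right)} = -3 - 3 m$
$\left(-20003 - 19252\right) + w{\left(-177 \right)} = \left(-20003 - 19252\right) - -528 = -39255 + \left(-3 + 531\right) = -39255 + 528 = -38727$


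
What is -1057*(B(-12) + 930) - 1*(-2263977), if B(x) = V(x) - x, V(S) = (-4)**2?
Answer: 1251371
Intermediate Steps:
V(S) = 16
B(x) = 16 - x
-1057*(B(-12) + 930) - 1*(-2263977) = -1057*((16 - 1*(-12)) + 930) - 1*(-2263977) = -1057*((16 + 12) + 930) + 2263977 = -1057*(28 + 930) + 2263977 = -1057*958 + 2263977 = -1012606 + 2263977 = 1251371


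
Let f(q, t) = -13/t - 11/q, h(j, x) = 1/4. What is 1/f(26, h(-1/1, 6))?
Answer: -26/1363 ≈ -0.019076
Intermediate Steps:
h(j, x) = ¼
1/f(26, h(-1/1, 6)) = 1/(-13/¼ - 11/26) = 1/(-13*4 - 11*1/26) = 1/(-52 - 11/26) = 1/(-1363/26) = -26/1363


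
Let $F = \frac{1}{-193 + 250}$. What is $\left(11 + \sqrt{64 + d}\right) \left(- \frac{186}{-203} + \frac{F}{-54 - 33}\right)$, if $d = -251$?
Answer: $\frac{349789}{34713} + \frac{31799 i \sqrt{187}}{34713} \approx 10.077 + 12.527 i$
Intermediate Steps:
$F = \frac{1}{57} \approx 0.017544$
$\left(11 + \sqrt{64 + d}\right) \left(- \frac{186}{-203} + \frac{F}{-54 - 33}\right) = \left(11 + \sqrt{64 - 251}\right) \left(- \frac{186}{-203} + \frac{1}{57 \left(-54 - 33\right)}\right) = \left(11 + \sqrt{-187}\right) \left(\left(-186\right) \left(- \frac{1}{203}\right) + \frac{1}{57 \left(-54 - 33\right)}\right) = \left(11 + i \sqrt{187}\right) \left(\frac{186}{203} + \frac{1}{57 \left(-87\right)}\right) = \left(11 + i \sqrt{187}\right) \left(\frac{186}{203} + \frac{1}{57} \left(- \frac{1}{87}\right)\right) = \left(11 + i \sqrt{187}\right) \left(\frac{186}{203} - \frac{1}{4959}\right) = \left(11 + i \sqrt{187}\right) \frac{31799}{34713} = \frac{349789}{34713} + \frac{31799 i \sqrt{187}}{34713}$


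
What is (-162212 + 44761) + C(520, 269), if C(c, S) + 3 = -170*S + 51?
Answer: -163133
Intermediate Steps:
C(c, S) = 48 - 170*S (C(c, S) = -3 + (-170*S + 51) = -3 + (51 - 170*S) = 48 - 170*S)
(-162212 + 44761) + C(520, 269) = (-162212 + 44761) + (48 - 170*269) = -117451 + (48 - 45730) = -117451 - 45682 = -163133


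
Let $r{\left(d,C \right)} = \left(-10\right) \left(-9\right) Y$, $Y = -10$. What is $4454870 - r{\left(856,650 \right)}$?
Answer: $4455770$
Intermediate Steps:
$r{\left(d,C \right)} = -900$ ($r{\left(d,C \right)} = \left(-10\right) \left(-9\right) \left(-10\right) = 90 \left(-10\right) = -900$)
$4454870 - r{\left(856,650 \right)} = 4454870 - -900 = 4454870 + 900 = 4455770$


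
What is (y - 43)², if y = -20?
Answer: 3969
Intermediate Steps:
(y - 43)² = (-20 - 43)² = (-63)² = 3969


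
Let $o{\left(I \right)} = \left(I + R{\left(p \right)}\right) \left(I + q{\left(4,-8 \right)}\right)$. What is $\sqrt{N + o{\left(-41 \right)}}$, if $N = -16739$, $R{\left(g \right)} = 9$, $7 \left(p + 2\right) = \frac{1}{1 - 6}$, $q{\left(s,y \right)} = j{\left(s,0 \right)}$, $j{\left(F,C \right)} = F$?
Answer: $i \sqrt{15555} \approx 124.72 i$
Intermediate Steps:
$q{\left(s,y \right)} = s$
$p = - \frac{71}{35}$ ($p = -2 + \frac{1}{7 \left(1 - 6\right)} = -2 + \frac{1}{7 \left(-5\right)} = -2 + \frac{1}{7} \left(- \frac{1}{5}\right) = -2 - \frac{1}{35} = - \frac{71}{35} \approx -2.0286$)
$o{\left(I \right)} = \left(4 + I\right) \left(9 + I\right)$ ($o{\left(I \right)} = \left(I + 9\right) \left(I + 4\right) = \left(9 + I\right) \left(4 + I\right) = \left(4 + I\right) \left(9 + I\right)$)
$\sqrt{N + o{\left(-41 \right)}} = \sqrt{-16739 + \left(36 + \left(-41\right)^{2} + 13 \left(-41\right)\right)} = \sqrt{-16739 + \left(36 + 1681 - 533\right)} = \sqrt{-16739 + 1184} = \sqrt{-15555} = i \sqrt{15555}$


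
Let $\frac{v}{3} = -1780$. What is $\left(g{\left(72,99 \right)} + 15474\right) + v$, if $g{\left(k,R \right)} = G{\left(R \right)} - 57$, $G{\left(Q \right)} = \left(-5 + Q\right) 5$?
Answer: $10547$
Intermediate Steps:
$v = -5340$ ($v = 3 \left(-1780\right) = -5340$)
$G{\left(Q \right)} = -25 + 5 Q$
$g{\left(k,R \right)} = -82 + 5 R$ ($g{\left(k,R \right)} = \left(-25 + 5 R\right) - 57 = -82 + 5 R$)
$\left(g{\left(72,99 \right)} + 15474\right) + v = \left(\left(-82 + 5 \cdot 99\right) + 15474\right) - 5340 = \left(\left(-82 + 495\right) + 15474\right) - 5340 = \left(413 + 15474\right) - 5340 = 15887 - 5340 = 10547$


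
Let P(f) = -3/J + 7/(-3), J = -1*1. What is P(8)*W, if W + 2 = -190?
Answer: -128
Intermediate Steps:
J = -1
P(f) = ⅔ (P(f) = -3/(-1) + 7/(-3) = -3*(-1) + 7*(-⅓) = 3 - 7/3 = ⅔)
W = -192 (W = -2 - 190 = -192)
P(8)*W = (⅔)*(-192) = -128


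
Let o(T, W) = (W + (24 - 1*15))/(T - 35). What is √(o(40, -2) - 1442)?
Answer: 49*I*√15/5 ≈ 37.955*I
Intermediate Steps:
o(T, W) = (9 + W)/(-35 + T) (o(T, W) = (W + (24 - 15))/(-35 + T) = (W + 9)/(-35 + T) = (9 + W)/(-35 + T))
√(o(40, -2) - 1442) = √((9 - 2)/(-35 + 40) - 1442) = √(7/5 - 1442) = √(-7203/5) = 49*I*√15/5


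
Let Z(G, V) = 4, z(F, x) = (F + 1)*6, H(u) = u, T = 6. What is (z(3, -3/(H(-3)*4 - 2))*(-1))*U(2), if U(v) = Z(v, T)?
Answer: -96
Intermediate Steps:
z(F, x) = 6 + 6*F (z(F, x) = (1 + F)*6 = 6 + 6*F)
U(v) = 4
(z(3, -3/(H(-3)*4 - 2))*(-1))*U(2) = ((6 + 6*3)*(-1))*4 = ((6 + 18)*(-1))*4 = (24*(-1))*4 = -24*4 = -96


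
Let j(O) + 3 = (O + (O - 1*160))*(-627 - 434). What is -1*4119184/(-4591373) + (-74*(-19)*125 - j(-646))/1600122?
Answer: 324803833961/7346756947506 ≈ 0.044210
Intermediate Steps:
j(O) = 169757 - 2122*O (j(O) = -3 + (O + (O - 1*160))*(-627 - 434) = -3 + (O + (O - 160))*(-1061) = -3 + (O + (-160 + O))*(-1061) = -3 + (-160 + 2*O)*(-1061) = -3 + (169760 - 2122*O) = 169757 - 2122*O)
-1*4119184/(-4591373) + (-74*(-19)*125 - j(-646))/1600122 = -1*4119184/(-4591373) + (-74*(-19)*125 - (169757 - 2122*(-646)))/1600122 = -4119184*(-1/4591373) + (1406*125 - (169757 + 1370812))*(1/1600122) = 4119184/4591373 + (175750 - 1*1540569)*(1/1600122) = 4119184/4591373 + (175750 - 1540569)*(1/1600122) = 4119184/4591373 - 1364819*1/1600122 = 4119184/4591373 - 1364819/1600122 = 324803833961/7346756947506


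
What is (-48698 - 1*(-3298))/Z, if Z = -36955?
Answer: 9080/7391 ≈ 1.2285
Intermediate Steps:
(-48698 - 1*(-3298))/Z = (-48698 - 1*(-3298))/(-36955) = (-48698 + 3298)*(-1/36955) = -45400*(-1/36955) = 9080/7391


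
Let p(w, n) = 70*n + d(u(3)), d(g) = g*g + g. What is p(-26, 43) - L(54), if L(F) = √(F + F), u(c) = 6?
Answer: 3052 - 6*√3 ≈ 3041.6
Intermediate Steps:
d(g) = g + g² (d(g) = g² + g = g + g²)
p(w, n) = 42 + 70*n (p(w, n) = 70*n + 6*(1 + 6) = 70*n + 6*7 = 70*n + 42 = 42 + 70*n)
L(F) = √2*√F (L(F) = √(2*F) = √2*√F)
p(-26, 43) - L(54) = (42 + 70*43) - √2*√54 = (42 + 3010) - √2*3*√6 = 3052 - 6*√3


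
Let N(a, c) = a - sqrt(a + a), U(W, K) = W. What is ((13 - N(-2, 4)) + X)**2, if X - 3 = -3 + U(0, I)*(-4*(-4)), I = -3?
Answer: 221 + 60*I ≈ 221.0 + 60.0*I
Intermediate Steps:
N(a, c) = a - sqrt(2)*sqrt(a) (N(a, c) = a - sqrt(2*a) = a - sqrt(2)*sqrt(a))
X = 0 (X = 3 + (-3 + 0*(-4*(-4))) = 3 + (-3 + 0*16) = 3 + (-3 + 0) = 3 - 3 = 0)
((13 - N(-2, 4)) + X)**2 = ((13 - (-2 - sqrt(2)*sqrt(-2))) + 0)**2 = ((13 - (-2 - sqrt(2)*I*sqrt(2))) + 0)**2 = ((13 - (-2 - 2*I)) + 0)**2 = ((13 + (2 + 2*I)) + 0)**2 = ((15 + 2*I) + 0)**2 = (15 + 2*I)**2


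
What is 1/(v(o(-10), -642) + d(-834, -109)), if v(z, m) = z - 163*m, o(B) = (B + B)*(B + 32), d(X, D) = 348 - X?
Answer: 1/105388 ≈ 9.4888e-6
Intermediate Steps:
o(B) = 2*B*(32 + B) (o(B) = (2*B)*(32 + B) = 2*B*(32 + B))
1/(v(o(-10), -642) + d(-834, -109)) = 1/((2*(-10)*(32 - 10) - 163*(-642)) + (348 - 1*(-834))) = 1/((2*(-10)*22 + 104646) + (348 + 834)) = 1/((-440 + 104646) + 1182) = 1/(104206 + 1182) = 1/105388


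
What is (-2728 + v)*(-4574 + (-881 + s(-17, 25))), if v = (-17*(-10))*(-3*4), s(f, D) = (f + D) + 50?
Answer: 25732896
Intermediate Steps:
s(f, D) = 50 + D + f (s(f, D) = (D + f) + 50 = 50 + D + f)
v = -2040 (v = 170*(-12) = -2040)
(-2728 + v)*(-4574 + (-881 + s(-17, 25))) = (-2728 - 2040)*(-4574 + (-881 + (50 + 25 - 17))) = -4768*(-4574 + (-881 + 58)) = -4768*(-4574 - 823) = -4768*(-5397) = 25732896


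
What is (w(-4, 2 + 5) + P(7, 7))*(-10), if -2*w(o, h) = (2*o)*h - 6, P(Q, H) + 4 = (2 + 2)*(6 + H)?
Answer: -790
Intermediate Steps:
P(Q, H) = 20 + 4*H (P(Q, H) = -4 + (2 + 2)*(6 + H) = -4 + 4*(6 + H) = -4 + (24 + 4*H) = 20 + 4*H)
w(o, h) = 3 - h*o (w(o, h) = -((2*o)*h - 6)/2 = -(2*h*o - 6)/2 = -(-6 + 2*h*o)/2 = 3 - h*o)
(w(-4, 2 + 5) + P(7, 7))*(-10) = ((3 - 1*(2 + 5)*(-4)) + (20 + 4*7))*(-10) = ((3 - 1*7*(-4)) + (20 + 28))*(-10) = ((3 + 28) + 48)*(-10) = (31 + 48)*(-10) = 79*(-10) = -790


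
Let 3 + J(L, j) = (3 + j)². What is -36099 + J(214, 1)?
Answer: -36086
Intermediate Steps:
J(L, j) = -3 + (3 + j)²
-36099 + J(214, 1) = -36099 + (-3 + (3 + 1)²) = -36099 + (-3 + 4²) = -36099 + (-3 + 16) = -36099 + 13 = -36086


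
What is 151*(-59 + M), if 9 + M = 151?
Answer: 12533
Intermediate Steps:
M = 142 (M = -9 + 151 = 142)
151*(-59 + M) = 151*(-59 + 142) = 151*83 = 12533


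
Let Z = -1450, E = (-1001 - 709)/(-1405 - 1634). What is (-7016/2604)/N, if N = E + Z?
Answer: 888401/477925140 ≈ 0.0018589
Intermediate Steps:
E = 570/1013 (E = -1710/(-3039) = -1710*(-1/3039) = 570/1013 ≈ 0.56269)
N = -1468280/1013 (N = 570/1013 - 1450 = -1468280/1013 ≈ -1449.4)
(-7016/2604)/N = (-7016/2604)/(-1468280/1013) = -7016*1/2604*(-1013/1468280) = -1754/651*(-1013/1468280) = 888401/477925140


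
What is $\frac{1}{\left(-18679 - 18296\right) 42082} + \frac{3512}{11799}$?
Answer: $\frac{1821536198867}{6119677009350} \approx 0.29765$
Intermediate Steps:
$\frac{1}{\left(-18679 - 18296\right) 42082} + \frac{3512}{11799} = \frac{1}{-36975} \cdot \frac{1}{42082} + 3512 \cdot \frac{1}{11799} = \left(- \frac{1}{36975}\right) \frac{1}{42082} + \frac{3512}{11799} = - \frac{1}{1555981950} + \frac{3512}{11799} = \frac{1821536198867}{6119677009350}$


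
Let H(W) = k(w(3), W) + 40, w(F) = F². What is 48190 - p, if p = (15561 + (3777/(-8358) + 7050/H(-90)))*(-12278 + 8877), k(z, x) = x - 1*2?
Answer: 950876733713/18109 ≈ 5.2509e+7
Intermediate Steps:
k(z, x) = -2 + x (k(z, x) = x - 2 = -2 + x)
H(W) = 38 + W (H(W) = (-2 + W) + 40 = 38 + W)
p = -950004061003/18109 (p = (15561 + (3777/(-8358) + 7050/(38 - 90)))*(-12278 + 8877) = (15561 + (3777*(-1/8358) + 7050/(-52)))*(-3401) = (15561 + (-1259/2786 + 7050*(-1/52)))*(-3401) = (15561 + (-1259/2786 - 3525/26))*(-3401) = (15561 - 2463346/18109)*(-3401) = (279330803/18109)*(-3401) = -950004061003/18109 ≈ -5.2460e+7)
48190 - p = 48190 - 1*(-950004061003/18109) = 48190 + 950004061003/18109 = 950876733713/18109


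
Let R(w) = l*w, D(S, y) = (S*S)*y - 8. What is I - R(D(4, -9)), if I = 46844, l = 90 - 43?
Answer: 53988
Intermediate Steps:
l = 47
D(S, y) = -8 + y*S² (D(S, y) = S²*y - 8 = y*S² - 8 = -8 + y*S²)
R(w) = 47*w
I - R(D(4, -9)) = 46844 - 47*(-8 - 9*4²) = 46844 - 47*(-8 - 9*16) = 46844 - 47*(-8 - 144) = 46844 - 47*(-152) = 46844 - 1*(-7144) = 46844 + 7144 = 53988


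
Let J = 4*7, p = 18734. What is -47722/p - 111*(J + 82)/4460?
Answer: -22079113/4177682 ≈ -5.2850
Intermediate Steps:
J = 28
-47722/p - 111*(J + 82)/4460 = -47722/18734 - 111*(28 + 82)/4460 = -47722*1/18734 - 111*110*(1/4460) = -23861/9367 - 12210*1/4460 = -23861/9367 - 1221/446 = -22079113/4177682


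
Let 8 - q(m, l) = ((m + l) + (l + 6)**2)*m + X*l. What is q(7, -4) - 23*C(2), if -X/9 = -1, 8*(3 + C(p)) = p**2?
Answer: 105/2 ≈ 52.500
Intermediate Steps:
C(p) = -3 + p**2/8
X = 9 (X = -9*(-1) = 9)
q(m, l) = 8 - 9*l - m*(l + m + (6 + l)**2) (q(m, l) = 8 - (((m + l) + (l + 6)**2)*m + 9*l) = 8 - (((l + m) + (6 + l)**2)*m + 9*l) = 8 - ((l + m + (6 + l)**2)*m + 9*l) = 8 - (m*(l + m + (6 + l)**2) + 9*l) = 8 - (9*l + m*(l + m + (6 + l)**2)) = 8 + (-9*l - m*(l + m + (6 + l)**2)) = 8 - 9*l - m*(l + m + (6 + l)**2))
q(7, -4) - 23*C(2) = (8 - 1*7**2 - 9*(-4) - 1*(-4)*7 - 1*7*(6 - 4)**2) - 23*(-3 + (1/8)*2**2) = (8 - 1*49 + 36 + 28 - 1*7*2**2) - 23*(-3 + (1/8)*4) = (8 - 49 + 36 + 28 - 1*7*4) - 23*(-3 + 1/2) = (8 - 49 + 36 + 28 - 28) - 23*(-5/2) = -5 + 115/2 = 105/2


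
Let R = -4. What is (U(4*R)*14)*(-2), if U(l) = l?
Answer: 448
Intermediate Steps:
(U(4*R)*14)*(-2) = ((4*(-4))*14)*(-2) = -16*14*(-2) = -224*(-2) = 448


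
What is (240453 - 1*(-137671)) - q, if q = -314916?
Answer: 693040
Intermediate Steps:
(240453 - 1*(-137671)) - q = (240453 - 1*(-137671)) - 1*(-314916) = (240453 + 137671) + 314916 = 378124 + 314916 = 693040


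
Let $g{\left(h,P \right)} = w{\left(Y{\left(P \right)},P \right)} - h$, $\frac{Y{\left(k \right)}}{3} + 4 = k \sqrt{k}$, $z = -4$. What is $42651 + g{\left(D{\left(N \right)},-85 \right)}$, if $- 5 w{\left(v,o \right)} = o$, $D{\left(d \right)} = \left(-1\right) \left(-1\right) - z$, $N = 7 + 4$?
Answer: $42663$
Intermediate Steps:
$N = 11$
$D{\left(d \right)} = 5$ ($D{\left(d \right)} = \left(-1\right) \left(-1\right) - -4 = 1 + 4 = 5$)
$Y{\left(k \right)} = -12 + 3 k^{\frac{3}{2}}$ ($Y{\left(k \right)} = -12 + 3 k \sqrt{k} = -12 + 3 k^{\frac{3}{2}}$)
$w{\left(v,o \right)} = - \frac{o}{5}$
$g{\left(h,P \right)} = - h - \frac{P}{5}$ ($g{\left(h,P \right)} = - \frac{P}{5} - h = - h - \frac{P}{5}$)
$42651 + g{\left(D{\left(N \right)},-85 \right)} = 42651 - -12 = 42651 + \left(-5 + 17\right) = 42651 + 12 = 42663$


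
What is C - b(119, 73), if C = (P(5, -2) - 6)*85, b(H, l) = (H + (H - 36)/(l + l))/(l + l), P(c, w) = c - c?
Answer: -10888617/21316 ≈ -510.82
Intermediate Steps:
P(c, w) = 0
b(H, l) = (H + (-36 + H)/(2*l))/(2*l) (b(H, l) = (H + (-36 + H)/((2*l)))/((2*l)) = (H + (-36 + H)*(1/(2*l)))*(1/(2*l)) = (H + (-36 + H)/(2*l))*(1/(2*l)) = (H + (-36 + H)/(2*l))/(2*l))
C = -510 (C = (0 - 6)*85 = -6*85 = -510)
C - b(119, 73) = -510 - (-36 + 119 + 2*119*73)/(4*73**2) = -510 - (-36 + 119 + 17374)/(4*5329) = -510 - 17457/(4*5329) = -510 - 1*17457/21316 = -510 - 17457/21316 = -10888617/21316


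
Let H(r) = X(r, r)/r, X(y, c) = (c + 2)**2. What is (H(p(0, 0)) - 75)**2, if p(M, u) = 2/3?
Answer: 37249/9 ≈ 4138.8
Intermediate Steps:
X(y, c) = (2 + c)**2
p(M, u) = 2/3 (p(M, u) = 2*(1/3) = 2/3)
H(r) = (2 + r)**2/r
(H(p(0, 0)) - 75)**2 = ((2 + 2/3)**2/(2/3) - 75)**2 = (3*(8/3)**2/2 - 75)**2 = ((3/2)*(64/9) - 75)**2 = (32/3 - 75)**2 = (-193/3)**2 = 37249/9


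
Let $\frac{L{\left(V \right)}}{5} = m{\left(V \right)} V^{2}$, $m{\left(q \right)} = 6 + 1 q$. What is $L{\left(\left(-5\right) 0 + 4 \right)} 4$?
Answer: $3200$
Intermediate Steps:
$m{\left(q \right)} = 6 + q$
$L{\left(V \right)} = 5 V^{2} \left(6 + V\right)$ ($L{\left(V \right)} = 5 \left(6 + V\right) V^{2} = 5 V^{2} \left(6 + V\right)$)
$L{\left(\left(-5\right) 0 + 4 \right)} 4 = 5 \left(\left(-5\right) 0 + 4\right)^{2} \left(6 + \left(\left(-5\right) 0 + 4\right)\right) 4 = 5 \left(0 + 4\right)^{2} \left(6 + \left(0 + 4\right)\right) 4 = 5 \cdot 4^{2} \left(6 + 4\right) 4 = 5 \cdot 16 \cdot 10 \cdot 4 = 800 \cdot 4 = 3200$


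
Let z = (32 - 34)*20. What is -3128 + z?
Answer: -3168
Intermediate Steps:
z = -40 (z = -2*20 = -40)
-3128 + z = -3128 - 40 = -3168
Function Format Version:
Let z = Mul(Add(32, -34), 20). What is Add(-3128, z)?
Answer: -3168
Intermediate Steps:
z = -40 (z = Mul(-2, 20) = -40)
Add(-3128, z) = Add(-3128, -40) = -3168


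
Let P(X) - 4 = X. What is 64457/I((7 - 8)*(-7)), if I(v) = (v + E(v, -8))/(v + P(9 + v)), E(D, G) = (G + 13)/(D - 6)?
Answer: 580113/4 ≈ 1.4503e+5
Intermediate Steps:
P(X) = 4 + X
E(D, G) = (13 + G)/(-6 + D)
I(v) = (v + 5/(-6 + v))/(13 + 2*v) (I(v) = (v + (13 - 8)/(-6 + v))/(v + (4 + (9 + v))) = (v + 5/(-6 + v))/(v + (13 + v)) = (v + 5/(-6 + v))/(13 + 2*v))
64457/I((7 - 8)*(-7)) = 64457/(((5 + ((7 - 8)*(-7))*(-6 + (7 - 8)*(-7)))/((-6 + (7 - 8)*(-7))*(13 + 2*((7 - 8)*(-7)))))) = 64457/(((5 + (-1*(-7))*(-6 - 1*(-7)))/((-6 - 1*(-7))*(13 + 2*(-1*(-7)))))) = 64457/(((5 + 7*(-6 + 7))/((-6 + 7)*(13 + 2*7)))) = 64457/(((5 + 7*1)/(1*(13 + 14)))) = 64457/((1*(5 + 7)/27)) = 64457/((1*(1/27)*12)) = 64457/(4/9) = 64457*(9/4) = 580113/4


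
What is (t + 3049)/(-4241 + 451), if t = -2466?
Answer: -583/3790 ≈ -0.15383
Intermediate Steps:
(t + 3049)/(-4241 + 451) = (-2466 + 3049)/(-4241 + 451) = 583/(-3790) = 583*(-1/3790) = -583/3790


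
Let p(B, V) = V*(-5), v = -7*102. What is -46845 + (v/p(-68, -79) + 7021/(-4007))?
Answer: -74150260718/1582765 ≈ -46849.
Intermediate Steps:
v = -714
p(B, V) = -5*V
-46845 + (v/p(-68, -79) + 7021/(-4007)) = -46845 + (-714/((-5*(-79))) + 7021/(-4007)) = -46845 + (-714/395 + 7021*(-1/4007)) = -46845 + (-714*1/395 - 7021/4007) = -46845 + (-714/395 - 7021/4007) = -46845 - 5634293/1582765 = -74150260718/1582765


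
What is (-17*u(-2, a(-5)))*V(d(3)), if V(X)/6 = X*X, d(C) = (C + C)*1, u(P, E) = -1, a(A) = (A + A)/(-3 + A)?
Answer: 3672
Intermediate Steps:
a(A) = 2*A/(-3 + A) (a(A) = (2*A)/(-3 + A) = 2*A/(-3 + A))
d(C) = 2*C (d(C) = (2*C)*1 = 2*C)
V(X) = 6*X² (V(X) = 6*(X*X) = 6*X²)
(-17*u(-2, a(-5)))*V(d(3)) = (-17*(-1))*(6*(2*3)²) = 17*(6*6²) = 17*(6*36) = 17*216 = 3672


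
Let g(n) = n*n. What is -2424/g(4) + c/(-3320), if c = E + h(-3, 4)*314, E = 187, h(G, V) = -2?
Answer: -502539/3320 ≈ -151.37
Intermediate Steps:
g(n) = n²
c = -441 (c = 187 - 2*314 = 187 - 628 = -441)
-2424/g(4) + c/(-3320) = -2424/(4²) - 441/(-3320) = -2424/16 - 441*(-1/3320) = -2424*1/16 + 441/3320 = -303/2 + 441/3320 = -502539/3320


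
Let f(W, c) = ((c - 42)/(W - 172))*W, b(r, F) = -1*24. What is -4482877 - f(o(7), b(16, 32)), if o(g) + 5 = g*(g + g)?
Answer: -354153421/79 ≈ -4.4830e+6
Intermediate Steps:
b(r, F) = -24
o(g) = -5 + 2*g² (o(g) = -5 + g*(g + g) = -5 + g*(2*g) = -5 + 2*g²)
f(W, c) = W*(-42 + c)/(-172 + W) (f(W, c) = ((-42 + c)/(-172 + W))*W = W*(-42 + c)/(-172 + W))
-4482877 - f(o(7), b(16, 32)) = -4482877 - (-5 + 2*7²)*(-42 - 24)/(-172 + (-5 + 2*7²)) = -4482877 - (-5 + 2*49)*(-66)/(-172 + (-5 + 2*49)) = -4482877 - (-5 + 98)*(-66)/(-172 + (-5 + 98)) = -4482877 - 93*(-66)/(-172 + 93) = -4482877 - 93*(-66)/(-79) = -4482877 - 93*(-1)*(-66)/79 = -4482877 - 1*6138/79 = -4482877 - 6138/79 = -354153421/79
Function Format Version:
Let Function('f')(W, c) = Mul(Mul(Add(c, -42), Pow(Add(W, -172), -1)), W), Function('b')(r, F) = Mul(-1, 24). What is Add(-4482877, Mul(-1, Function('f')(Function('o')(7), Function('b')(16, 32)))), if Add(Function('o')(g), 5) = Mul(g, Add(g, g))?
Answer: Rational(-354153421, 79) ≈ -4.4830e+6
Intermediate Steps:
Function('b')(r, F) = -24
Function('o')(g) = Add(-5, Mul(2, Pow(g, 2))) (Function('o')(g) = Add(-5, Mul(g, Add(g, g))) = Add(-5, Mul(g, Mul(2, g))) = Add(-5, Mul(2, Pow(g, 2))))
Function('f')(W, c) = Mul(W, Pow(Add(-172, W), -1), Add(-42, c)) (Function('f')(W, c) = Mul(Mul(Add(-42, c), Pow(Add(-172, W), -1)), W) = Mul(Mul(Pow(Add(-172, W), -1), Add(-42, c)), W) = Mul(W, Pow(Add(-172, W), -1), Add(-42, c)))
Add(-4482877, Mul(-1, Function('f')(Function('o')(7), Function('b')(16, 32)))) = Add(-4482877, Mul(-1, Mul(Add(-5, Mul(2, Pow(7, 2))), Pow(Add(-172, Add(-5, Mul(2, Pow(7, 2)))), -1), Add(-42, -24)))) = Add(-4482877, Mul(-1, Mul(Add(-5, Mul(2, 49)), Pow(Add(-172, Add(-5, Mul(2, 49))), -1), -66))) = Add(-4482877, Mul(-1, Mul(Add(-5, 98), Pow(Add(-172, Add(-5, 98)), -1), -66))) = Add(-4482877, Mul(-1, Mul(93, Pow(Add(-172, 93), -1), -66))) = Add(-4482877, Mul(-1, Mul(93, Pow(-79, -1), -66))) = Add(-4482877, Mul(-1, Mul(93, Rational(-1, 79), -66))) = Add(-4482877, Mul(-1, Rational(6138, 79))) = Add(-4482877, Rational(-6138, 79)) = Rational(-354153421, 79)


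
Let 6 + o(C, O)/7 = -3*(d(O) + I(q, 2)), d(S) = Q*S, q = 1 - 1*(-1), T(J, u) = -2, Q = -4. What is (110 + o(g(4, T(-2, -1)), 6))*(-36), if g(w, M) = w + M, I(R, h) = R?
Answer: -19080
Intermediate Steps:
q = 2 (q = 1 + 1 = 2)
g(w, M) = M + w
d(S) = -4*S
o(C, O) = -84 + 84*O (o(C, O) = -42 + 7*(-3*(-4*O + 2)) = -42 + 7*(-3*(2 - 4*O)) = -42 + 7*(-6 + 12*O) = -42 + (-42 + 84*O) = -84 + 84*O)
(110 + o(g(4, T(-2, -1)), 6))*(-36) = (110 + (-84 + 84*6))*(-36) = (110 + (-84 + 504))*(-36) = (110 + 420)*(-36) = 530*(-36) = -19080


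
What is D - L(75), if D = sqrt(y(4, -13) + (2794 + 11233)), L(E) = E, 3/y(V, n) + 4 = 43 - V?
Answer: -75 + 2*sqrt(4295795)/35 ≈ 43.436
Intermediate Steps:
y(V, n) = 3/(39 - V) (y(V, n) = 3/(-4 + (43 - V)) = 3/(39 - V))
D = 2*sqrt(4295795)/35 (D = sqrt(-3/(-39 + 4) + (2794 + 11233)) = sqrt(-3/(-35) + 14027) = sqrt(-3*(-1/35) + 14027) = sqrt(3/35 + 14027) = sqrt(490948/35) = 2*sqrt(4295795)/35 ≈ 118.44)
D - L(75) = 2*sqrt(4295795)/35 - 1*75 = 2*sqrt(4295795)/35 - 75 = -75 + 2*sqrt(4295795)/35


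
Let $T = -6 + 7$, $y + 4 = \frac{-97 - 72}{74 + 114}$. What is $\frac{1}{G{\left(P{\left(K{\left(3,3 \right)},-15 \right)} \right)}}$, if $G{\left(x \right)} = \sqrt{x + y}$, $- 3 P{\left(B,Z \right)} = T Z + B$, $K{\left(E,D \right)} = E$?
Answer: $- \frac{2 i \sqrt{47}}{13} \approx - 1.0547 i$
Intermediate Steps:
$y = - \frac{921}{188}$ ($y = -4 + \frac{-97 - 72}{74 + 114} = -4 - \frac{169}{188} = - \frac{921}{188} \approx -4.8989$)
$T = 1$
$P{\left(B,Z \right)} = - \frac{B}{3} - \frac{Z}{3}$ ($P{\left(B,Z \right)} = - \frac{1 Z + B}{3} = - \frac{Z + B}{3} = - \frac{B + Z}{3} = - \frac{B}{3} - \frac{Z}{3}$)
$G{\left(x \right)} = \sqrt{- \frac{921}{188} + x}$ ($G{\left(x \right)} = \sqrt{x - \frac{921}{188}} = \sqrt{- \frac{921}{188} + x}$)
$\frac{1}{G{\left(P{\left(K{\left(3,3 \right)},-15 \right)} \right)}} = \frac{1}{\frac{1}{94} \sqrt{-43287 + 8836 \left(\left(- \frac{1}{3}\right) 3 - -5\right)}} = \frac{1}{\frac{1}{94} \sqrt{-43287 + 8836 \left(-1 + 5\right)}} = \frac{1}{\frac{1}{94} \sqrt{-43287 + 8836 \cdot 4}} = \frac{1}{\frac{1}{94} \sqrt{-43287 + 35344}} = \frac{1}{\frac{1}{94} \sqrt{-7943}} = \frac{1}{\frac{1}{94} \cdot 13 i \sqrt{47}} = \frac{1}{\frac{13}{94} i \sqrt{47}} = - \frac{2 i \sqrt{47}}{13}$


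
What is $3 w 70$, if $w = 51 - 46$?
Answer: $1050$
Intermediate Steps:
$w = 5$
$3 w 70 = 3 \cdot 5 \cdot 70 = 15 \cdot 70 = 1050$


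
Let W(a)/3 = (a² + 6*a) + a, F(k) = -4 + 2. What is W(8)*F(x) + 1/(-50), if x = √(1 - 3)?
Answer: -36001/50 ≈ -720.02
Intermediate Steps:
x = I*√2 (x = √(-2) = I*√2 ≈ 1.4142*I)
F(k) = -2
W(a) = 3*a² + 21*a (W(a) = 3*((a² + 6*a) + a) = 3*(a² + 7*a) = 3*a² + 21*a)
W(8)*F(x) + 1/(-50) = (3*8*(7 + 8))*(-2) + 1/(-50) = (3*8*15)*(-2) - 1/50 = 360*(-2) - 1/50 = -720 - 1/50 = -36001/50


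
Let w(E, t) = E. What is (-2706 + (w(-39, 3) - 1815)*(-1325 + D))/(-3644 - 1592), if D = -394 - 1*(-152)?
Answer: -42684/77 ≈ -554.34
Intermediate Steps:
D = -242 (D = -394 + 152 = -242)
(-2706 + (w(-39, 3) - 1815)*(-1325 + D))/(-3644 - 1592) = (-2706 + (-39 - 1815)*(-1325 - 242))/(-3644 - 1592) = (-2706 - 1854*(-1567))/(-5236) = (-2706 + 2905218)*(-1/5236) = 2902512*(-1/5236) = -42684/77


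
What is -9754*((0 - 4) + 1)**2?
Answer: -87786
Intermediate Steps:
-9754*((0 - 4) + 1)**2 = -9754*(-4 + 1)**2 = -9754*(-3)**2 = -9754*9 = -87786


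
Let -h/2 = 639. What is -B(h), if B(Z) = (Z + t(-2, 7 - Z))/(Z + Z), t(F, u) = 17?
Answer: -1261/2556 ≈ -0.49335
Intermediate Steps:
h = -1278 (h = -2*639 = -1278)
B(Z) = (17 + Z)/(2*Z) (B(Z) = (Z + 17)/(Z + Z) = (17 + Z)/((2*Z)) = (17 + Z)*(1/(2*Z)) = (17 + Z)/(2*Z))
-B(h) = -(17 - 1278)/(2*(-1278)) = -(-1)*(-1261)/(2*1278) = -1*1261/2556 = -1261/2556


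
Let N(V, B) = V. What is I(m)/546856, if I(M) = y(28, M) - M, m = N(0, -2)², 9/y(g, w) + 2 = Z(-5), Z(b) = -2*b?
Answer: 9/4374848 ≈ 2.0572e-6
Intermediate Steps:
y(g, w) = 9/8 (y(g, w) = 9/(-2 - 2*(-5)) = 9/(-2 + 10) = 9/8)
m = 0 (m = 0² = 0)
I(M) = 9/8 - M
I(m)/546856 = (9/8 - 1*0)/546856 = (9/8 + 0)*(1/546856) = (9/8)*(1/546856) = 9/4374848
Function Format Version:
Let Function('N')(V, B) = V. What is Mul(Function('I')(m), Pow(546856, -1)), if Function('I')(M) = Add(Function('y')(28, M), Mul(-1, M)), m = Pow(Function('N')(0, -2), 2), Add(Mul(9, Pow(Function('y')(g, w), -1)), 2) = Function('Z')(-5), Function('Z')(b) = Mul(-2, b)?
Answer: Rational(9, 4374848) ≈ 2.0572e-6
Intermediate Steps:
Function('y')(g, w) = Rational(9, 8) (Function('y')(g, w) = Mul(9, Pow(Add(-2, Mul(-2, -5)), -1)) = Mul(9, Pow(Add(-2, 10), -1)) = Mul(9, Pow(8, -1)) = Mul(9, Rational(1, 8)) = Rational(9, 8))
m = 0 (m = Pow(0, 2) = 0)
Function('I')(M) = Add(Rational(9, 8), Mul(-1, M))
Mul(Function('I')(m), Pow(546856, -1)) = Mul(Add(Rational(9, 8), Mul(-1, 0)), Pow(546856, -1)) = Mul(Add(Rational(9, 8), 0), Rational(1, 546856)) = Mul(Rational(9, 8), Rational(1, 546856)) = Rational(9, 4374848)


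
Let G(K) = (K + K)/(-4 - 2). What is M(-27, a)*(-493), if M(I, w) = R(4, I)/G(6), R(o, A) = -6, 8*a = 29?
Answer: -1479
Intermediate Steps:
a = 29/8 (a = (⅛)*29 = 29/8 ≈ 3.6250)
G(K) = -K/3 (G(K) = (2*K)/(-6) = (2*K)*(-⅙) = -K/3)
M(I, w) = 3 (M(I, w) = -6/((-⅓*6)) = -6/(-2) = -6*(-½) = 3)
M(-27, a)*(-493) = 3*(-493) = -1479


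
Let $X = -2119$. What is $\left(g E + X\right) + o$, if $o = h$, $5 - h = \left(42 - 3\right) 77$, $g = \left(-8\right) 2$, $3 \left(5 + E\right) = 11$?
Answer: $- \frac{15287}{3} \approx -5095.7$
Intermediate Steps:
$E = - \frac{4}{3}$ ($E = -5 + \frac{1}{3} \cdot 11 = -5 + \frac{11}{3} = - \frac{4}{3} \approx -1.3333$)
$g = -16$
$h = -2998$ ($h = 5 - \left(42 - 3\right) 77 = 5 - 39 \cdot 77 = 5 - 3003 = -2998$)
$o = -2998$
$\left(g E + X\right) + o = \left(\left(-16\right) \left(- \frac{4}{3}\right) - 2119\right) - 2998 = \left(\frac{64}{3} - 2119\right) - 2998 = - \frac{6293}{3} - 2998 = - \frac{15287}{3}$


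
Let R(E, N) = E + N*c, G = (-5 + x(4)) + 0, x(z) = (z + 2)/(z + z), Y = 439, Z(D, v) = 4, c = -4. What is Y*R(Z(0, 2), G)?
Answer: 9219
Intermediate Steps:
x(z) = (2 + z)/(2*z) (x(z) = (2 + z)/((2*z)) = (2 + z)*(1/(2*z)) = (2 + z)/(2*z))
G = -17/4 (G = (-5 + (1/2)*(2 + 4)/4) + 0 = (-5 + (1/2)*(1/4)*6) + 0 = (-5 + 3/4) + 0 = -17/4 + 0 = -17/4 ≈ -4.2500)
R(E, N) = E - 4*N (R(E, N) = E + N*(-4) = E - 4*N)
Y*R(Z(0, 2), G) = 439*(4 - 4*(-17/4)) = 439*(4 + 17) = 439*21 = 9219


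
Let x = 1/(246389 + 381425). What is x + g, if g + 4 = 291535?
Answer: 183027243235/627814 ≈ 2.9153e+5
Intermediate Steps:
g = 291531 (g = -4 + 291535 = 291531)
x = 1/627814 ≈ 1.5928e-6
x + g = 1/627814 + 291531 = 183027243235/627814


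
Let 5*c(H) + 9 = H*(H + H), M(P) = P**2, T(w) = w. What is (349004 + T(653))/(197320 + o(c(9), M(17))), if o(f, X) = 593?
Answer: 349657/197913 ≈ 1.7667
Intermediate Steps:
c(H) = -9/5 + 2*H**2/5 (c(H) = -9/5 + (H*(H + H))/5 = -9/5 + (H*(2*H))/5 = -9/5 + (2*H**2)/5 = -9/5 + 2*H**2/5)
(349004 + T(653))/(197320 + o(c(9), M(17))) = (349004 + 653)/(197320 + 593) = 349657/197913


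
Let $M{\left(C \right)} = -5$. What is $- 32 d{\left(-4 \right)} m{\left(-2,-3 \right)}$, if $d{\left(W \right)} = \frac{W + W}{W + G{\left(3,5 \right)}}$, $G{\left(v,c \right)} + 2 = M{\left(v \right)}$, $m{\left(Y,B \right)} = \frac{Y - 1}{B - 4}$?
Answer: $- \frac{768}{77} \approx -9.974$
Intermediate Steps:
$m{\left(Y,B \right)} = \frac{-1 + Y}{-4 + B}$
$G{\left(v,c \right)} = -7$ ($G{\left(v,c \right)} = -2 - 5 = -7$)
$d{\left(W \right)} = \frac{2 W}{-7 + W}$ ($d{\left(W \right)} = \frac{W + W}{W - 7} = \frac{2 W}{-7 + W}$)
$- 32 d{\left(-4 \right)} m{\left(-2,-3 \right)} = - 32 \cdot 2 \left(-4\right) \frac{1}{-7 - 4} \frac{-1 - 2}{-4 - 3} = - 32 \cdot 2 \left(-4\right) \frac{1}{-11} \frac{1}{-7} \left(-3\right) = - 32 \cdot 2 \left(-4\right) \left(- \frac{1}{11}\right) \left(\left(- \frac{1}{7}\right) \left(-3\right)\right) = \left(-32\right) \frac{8}{11} \cdot \frac{3}{7} = \left(- \frac{256}{11}\right) \frac{3}{7} = - \frac{768}{77}$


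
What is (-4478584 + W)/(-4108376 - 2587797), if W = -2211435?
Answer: 6690019/6696173 ≈ 0.99908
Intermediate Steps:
(-4478584 + W)/(-4108376 - 2587797) = (-4478584 - 2211435)/(-4108376 - 2587797) = -6690019/(-6696173) = -6690019*(-1/6696173) = 6690019/6696173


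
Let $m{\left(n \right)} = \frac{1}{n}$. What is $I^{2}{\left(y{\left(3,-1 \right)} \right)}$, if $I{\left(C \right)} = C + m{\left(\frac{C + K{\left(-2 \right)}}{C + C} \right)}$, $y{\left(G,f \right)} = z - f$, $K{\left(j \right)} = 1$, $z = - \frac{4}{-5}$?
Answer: $\frac{11664}{1225} \approx 9.5216$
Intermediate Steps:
$z = \frac{4}{5}$ ($z = \left(-4\right) \left(- \frac{1}{5}\right) = \frac{4}{5} \approx 0.8$)
$y{\left(G,f \right)} = \frac{4}{5} - f$
$I{\left(C \right)} = C + \frac{2 C}{1 + C}$ ($I{\left(C \right)} = C + \frac{1}{\left(C + 1\right) \frac{1}{C + C}} = C + \frac{1}{\left(1 + C\right) \frac{1}{2 C}} = C + \frac{1}{\frac{1}{2} \frac{1}{C} \left(1 + C\right)} = C + \frac{2 C}{1 + C}$)
$I^{2}{\left(y{\left(3,-1 \right)} \right)} = \left(\frac{\left(\frac{4}{5} - -1\right) \left(3 + \left(\frac{4}{5} - -1\right)\right)}{1 + \left(\frac{4}{5} - -1\right)}\right)^{2} = \left(\frac{\left(\frac{4}{5} + 1\right) \left(3 + \left(\frac{4}{5} + 1\right)\right)}{1 + \left(\frac{4}{5} + 1\right)}\right)^{2} = \left(\frac{9 \left(3 + \frac{9}{5}\right)}{5 \left(1 + \frac{9}{5}\right)}\right)^{2} = \left(\frac{9}{5} \frac{1}{\frac{14}{5}} \cdot \frac{24}{5}\right)^{2} = \left(\frac{9}{5} \cdot \frac{5}{14} \cdot \frac{24}{5}\right)^{2} = \left(\frac{108}{35}\right)^{2} = \frac{11664}{1225}$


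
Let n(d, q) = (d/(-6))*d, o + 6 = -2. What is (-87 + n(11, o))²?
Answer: 413449/36 ≈ 11485.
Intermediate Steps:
o = -8 (o = -6 - 2 = -8)
n(d, q) = -d²/6 (n(d, q) = (d*(-⅙))*d = (-d/6)*d = -d²/6)
(-87 + n(11, o))² = (-87 - ⅙*11²)² = (-87 - ⅙*121)² = (-87 - 121/6)² = (-643/6)² = 413449/36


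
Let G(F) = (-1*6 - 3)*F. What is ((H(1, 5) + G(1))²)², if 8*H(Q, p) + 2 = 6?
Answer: 83521/16 ≈ 5220.1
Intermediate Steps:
H(Q, p) = ½ (H(Q, p) = -¼ + (⅛)*6 = -¼ + ¾ = ½)
G(F) = -9*F (G(F) = (-6 - 3)*F = -9*F)
((H(1, 5) + G(1))²)² = ((½ - 9*1)²)² = ((½ - 9)²)² = ((-17/2)²)² = (289/4)² = 83521/16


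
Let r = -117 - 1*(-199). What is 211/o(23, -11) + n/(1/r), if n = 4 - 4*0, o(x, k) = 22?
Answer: 7427/22 ≈ 337.59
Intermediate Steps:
r = 82 (r = -117 + 199 = 82)
n = 4 (n = 4 + 0 = 4)
211/o(23, -11) + n/(1/r) = 211/22 + 4/(1/82) = 211*(1/22) + 4/(1/82) = 211/22 + 4*82 = 211/22 + 328 = 7427/22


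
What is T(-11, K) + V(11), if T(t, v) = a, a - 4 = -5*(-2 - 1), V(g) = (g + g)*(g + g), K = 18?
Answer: 503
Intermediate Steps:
V(g) = 4*g² (V(g) = (2*g)*(2*g) = 4*g²)
a = 19 (a = 4 - 5*(-2 - 1) = 4 - 5*(-3) = 4 + 15 = 19)
T(t, v) = 19
T(-11, K) + V(11) = 19 + 4*11² = 19 + 4*121 = 19 + 484 = 503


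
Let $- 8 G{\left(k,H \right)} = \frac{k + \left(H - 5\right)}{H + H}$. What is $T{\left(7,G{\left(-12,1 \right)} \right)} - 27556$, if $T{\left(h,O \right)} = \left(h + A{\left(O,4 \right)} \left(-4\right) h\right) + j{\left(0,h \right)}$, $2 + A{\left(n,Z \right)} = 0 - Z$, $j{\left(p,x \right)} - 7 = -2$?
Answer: $-27376$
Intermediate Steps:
$j{\left(p,x \right)} = 5$ ($j{\left(p,x \right)} = 7 - 2 = 5$)
$A{\left(n,Z \right)} = -2 - Z$ ($A{\left(n,Z \right)} = -2 + \left(0 - Z\right) = -2 - Z$)
$G{\left(k,H \right)} = - \frac{-5 + H + k}{16 H}$ ($G{\left(k,H \right)} = - \frac{\left(k + \left(H - 5\right)\right) \frac{1}{H + H}}{8} = - \frac{\left(k + \left(H - 5\right)\right) \frac{1}{2 H}}{8} = - \frac{\left(k + \left(-5 + H\right)\right) \frac{1}{2 H}}{8} = - \frac{\left(-5 + H + k\right) \frac{1}{2 H}}{8} = - \frac{\frac{1}{2} \frac{1}{H} \left(-5 + H + k\right)}{8} = - \frac{-5 + H + k}{16 H}$)
$T{\left(h,O \right)} = 5 + 25 h$ ($T{\left(h,O \right)} = \left(h + \left(-2 - 4\right) \left(-4\right) h\right) + 5 = \left(h + \left(-6\right) \left(-4\right) h\right) + 5 = \left(h + 24 h\right) + 5 = 25 h + 5 = 5 + 25 h$)
$T{\left(7,G{\left(-12,1 \right)} \right)} - 27556 = \left(5 + 25 \cdot 7\right) - 27556 = \left(5 + 175\right) - 27556 = 180 - 27556 = -27376$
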